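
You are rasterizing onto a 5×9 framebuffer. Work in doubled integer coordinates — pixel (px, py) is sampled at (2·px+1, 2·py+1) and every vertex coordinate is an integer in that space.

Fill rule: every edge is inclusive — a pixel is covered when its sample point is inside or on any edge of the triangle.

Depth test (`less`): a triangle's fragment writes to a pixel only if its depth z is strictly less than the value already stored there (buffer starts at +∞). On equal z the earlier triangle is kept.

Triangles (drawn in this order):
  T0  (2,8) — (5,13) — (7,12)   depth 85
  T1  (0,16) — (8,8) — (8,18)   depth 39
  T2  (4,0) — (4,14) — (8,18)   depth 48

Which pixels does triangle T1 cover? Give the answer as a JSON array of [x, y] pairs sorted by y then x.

T0:
  2·area = 13  (B↔C swapped to make it positive)
  edge (2, 8)→(7, 12): d=(5,4) inclusive
  edge (7, 12)→(5, 13): d=(-2,1) inclusive
  edge (5, 13)→(2, 8): d=(-3,-5) inclusive
    (1,4)@(3, 9): e=[1,10,2] → X
    (2,4)@(5, 9): e=[-7,8,12] → .
    (1,5)@(3, 11): e=[11,6,-4] → .
    (2,5)@(5, 11): e=[3,4,6] → X
    (3,5)@(7, 11): e=[-5,2,16] → .
    (4,5)@(9, 11): e=[-13,0,26] → .  [on edge]
    (2,6)@(5, 13): e=[13,0,0] → X  [on edge]
    (3,6)@(7, 13): e=[5,-2,10] → .
    (0,7)@(1, 15): e=[39,0,-26] → .  [on edge]
    (2,7)@(5, 15): e=[23,-4,-6] → .
  covered (3 px):
    . . . . .
    . . . . .
    . . . . .
    . . . . .
    . X . . .
    . . X . .
    . . X . .
    . . . . .
    . . . . .
T1:
  2·area = 80
  edge (0, 16)→(8, 8): d=(8,-8) inclusive
  edge (8, 8)→(8, 18): d=(0,10) inclusive
  edge (8, 18)→(0, 16): d=(-8,-2) inclusive
    (4,3)@(9, 7): e=[0,-10,90] → .  [on edge]
    (3,4)@(7, 9): e=[0,10,70] → X  [on edge]
    (4,4)@(9, 9): e=[16,-10,74] → .
    (2,5)@(5, 11): e=[0,30,50] → X  [on edge]
    (4,5)@(9, 11): e=[32,-10,58] → .
    (1,6)@(3, 13): e=[0,50,30] → X  [on edge]
    (4,6)@(9, 13): e=[48,-10,42] → .
    (0,7)@(1, 15): e=[0,70,10] → X  [on edge]
    (4,7)@(9, 15): e=[64,-10,26] → .
    (0,8)@(1, 17): e=[16,70,-6] → .
    (1,8)@(3, 17): e=[32,50,-2] → .
    (2,8)@(5, 17): e=[48,30,2] → X
  covered (12 px):
    . . . . .
    . . . . .
    . . . . .
    . . . . .
    . . . X .
    . . X X .
    . X X X .
    X X X X .
    . . X X .
T2:
  2·area = 56  (B↔C swapped to make it positive)
  edge (4, 0)→(8, 18): d=(4,18) inclusive
  edge (8, 18)→(4, 14): d=(-4,-4) inclusive
  edge (4, 14)→(4, 0): d=(0,-14) inclusive
    (2,2)@(5, 5): e=[2,40,14] → X
    (3,2)@(7, 5): e=[-34,48,42] → .
    (2,3)@(5, 7): e=[10,32,14] → X
    (3,3)@(7, 7): e=[-26,40,42] → .
    (2,4)@(5, 9): e=[18,24,14] → X
    (3,4)@(7, 9): e=[-18,32,42] → .
    (0,5)@(1, 11): e=[98,0,-42] → .  [on edge]
    (2,5)@(5, 11): e=[26,16,14] → X
    (3,5)@(7, 11): e=[-10,24,42] → .
    (1,6)@(3, 13): e=[70,0,-14] → .  [on edge]
    (2,6)@(5, 13): e=[34,8,14] → X
    (3,6)@(7, 13): e=[-2,16,42] → .
    (2,7)@(5, 15): e=[42,0,14] → X  [on edge]
    (3,8)@(7, 17): e=[14,0,42] → X  [on edge]
  covered (8 px):
    . . . . .
    . . . . .
    . . X . .
    . . X . .
    . . X . .
    . . X . .
    . . X . .
    . . X X .
    . . . X .

Final: [[3,4],[2,5],[3,5],[1,6],[2,6],[3,6],[0,7],[1,7],[2,7],[3,7],[2,8],[3,8]]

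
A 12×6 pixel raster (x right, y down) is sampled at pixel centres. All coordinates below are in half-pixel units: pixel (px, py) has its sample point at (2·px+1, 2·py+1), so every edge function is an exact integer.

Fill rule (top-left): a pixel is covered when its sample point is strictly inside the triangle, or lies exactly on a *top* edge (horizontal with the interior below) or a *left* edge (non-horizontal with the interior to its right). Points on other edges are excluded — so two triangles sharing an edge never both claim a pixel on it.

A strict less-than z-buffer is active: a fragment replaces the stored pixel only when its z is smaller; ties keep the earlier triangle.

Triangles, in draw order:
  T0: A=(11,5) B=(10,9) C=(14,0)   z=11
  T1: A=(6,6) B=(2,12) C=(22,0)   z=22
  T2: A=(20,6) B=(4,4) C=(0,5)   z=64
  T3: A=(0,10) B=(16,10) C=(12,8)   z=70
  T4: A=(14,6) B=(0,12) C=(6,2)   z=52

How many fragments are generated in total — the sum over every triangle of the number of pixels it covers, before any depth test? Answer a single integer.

T0:
  2·area = 7  (B↔C swapped to make it positive)
  edge (11, 5)→(14, 0): d=(3,-5) top-left  bias=+0
  edge (14, 0)→(10, 9): d=(-4,9) right/bottom  bias=-1
  edge (10, 9)→(11, 5): d=(1,-4) top-left  bias=+0
    (5,2)@(11, 5): e=[0,7,0] → █  [on edge]
    (6,2)@(13, 5): e=[10,-11,8] → ·
    (5,3)@(11, 7): e=[6,-1,2] → ·
  covered (1 px):
    · · · · · · · · · · · ·
    · · · · · · · · · · · ·
    · · · · · █ · · · · · ·
    · · · · · · · · · · · ·
    · · · · · · · · · · · ·
    · · · · · · · · · · · ·
T1:
  2·area = 72  (B↔C swapped to make it positive)
  edge (6, 6)→(22, 0): d=(16,-6) top-left  bias=+0
  edge (22, 0)→(2, 12): d=(-20,12) right/bottom  bias=-1
  edge (2, 12)→(6, 6): d=(4,-6) top-left  bias=+0
    (7,1)@(15, 3): e=[6,24,42] → █
    (8,1)@(17, 3): e=[18,0,54] → ·  [on edge]
    (4,2)@(9, 5): e=[2,56,14] → █
    (5,2)@(11, 5): e=[14,32,26] → █
    (6,2)@(13, 5): e=[26,8,38] → █
    (7,2)@(15, 5): e=[38,-16,50] → ·
    (3,3)@(7, 7): e=[22,40,10] → █
    (5,3)@(11, 7): e=[46,-8,34] → ·
    (6,3)@(13, 7): e=[58,-32,46] → ·
    (2,4)@(5, 9): e=[42,24,6] → █
    (3,4)@(7, 9): e=[54,0,18] → ·  [on edge]
    (4,4)@(9, 9): e=[66,-24,30] → ·
  covered (8 px):
    · · · · · · · · · · · ·
    · · · · · · · █ · · · ·
    · · · · █ █ █ · · · · ·
    · · · █ █ · · · · · · ·
    · · █ · · · · · · · · ·
    · █ · · · · · · · · · ·
T2:
  2·area = 24  (B↔C swapped to make it positive)
  edge (20, 6)→(0, 5): d=(-20,-1) top-left  bias=+0
  edge (0, 5)→(4, 4): d=(4,-1) top-left  bias=+0
  edge (4, 4)→(20, 6): d=(16,2) right/bottom  bias=-1
    (0,2)@(1, 5): e=[1,1,22] → █
    (1,2)@(3, 5): e=[3,3,18] → █
    (2,2)@(5, 5): e=[5,5,14] → █
    (3,2)@(7, 5): e=[7,7,10] → █
    (4,2)@(9, 5): e=[9,9,6] → █
    (5,2)@(11, 5): e=[11,11,2] → █
    (6,2)@(13, 5): e=[13,13,-2] → ·
    (0,3)@(1, 7): e=[-39,9,54] → ·
    (1,3)@(3, 7): e=[-37,11,50] → ·
    (2,3)@(5, 7): e=[-35,13,46] → ·
    (3,3)@(7, 7): e=[-33,15,42] → ·
    (4,3)@(9, 7): e=[-31,17,38] → ·
  covered (6 px):
    · · · · · · · · · · · ·
    · · · · · · · · · · · ·
    █ █ █ █ █ █ · · · · · ·
    · · · · · · · · · · · ·
    · · · · · · · · · · · ·
    · · · · · · · · · · · ·
T3:
  2·area = 32  (B↔C swapped to make it positive)
  edge (0, 10)→(12, 8): d=(12,-2) top-left  bias=+0
  edge (12, 8)→(16, 10): d=(4,2) right/bottom  bias=-1
  edge (16, 10)→(0, 10): d=(-16,0) right/bottom  bias=-1
    (3,4)@(7, 9): e=[2,14,16] → █
    (4,4)@(9, 9): e=[6,10,16] → █
    (5,4)@(11, 9): e=[10,6,16] → █
    (6,4)@(13, 9): e=[14,2,16] → █
    (7,4)@(15, 9): e=[18,-2,16] → ·
    (3,5)@(7, 11): e=[26,22,-16] → ·
    (4,5)@(9, 11): e=[30,18,-16] → ·
    (5,5)@(11, 11): e=[34,14,-16] → ·
    (6,5)@(13, 11): e=[38,10,-16] → ·
  covered (4 px):
    · · · · · · · · · · · ·
    · · · · · · · · · · · ·
    · · · · · · · · · · · ·
    · · · · · · · · · · · ·
    · · · █ █ █ █ · · · · ·
    · · · · · · · · · · · ·
T4:
  2·area = 104
  edge (14, 6)→(0, 12): d=(-14,6) right/bottom  bias=-1
  edge (0, 12)→(6, 2): d=(6,-10) top-left  bias=+0
  edge (6, 2)→(14, 6): d=(8,4) right/bottom  bias=-1
    (3,1)@(7, 3): e=[84,16,4] → █
    (4,1)@(9, 3): e=[72,36,-4] → ·
    (10,1)@(21, 3): e=[0,156,-52] → ·  [on edge]
    (2,2)@(5, 5): e=[68,8,28] → █
    (4,2)@(9, 5): e=[44,48,12] → █
    (5,2)@(11, 5): e=[32,68,4] → █
    (6,2)@(13, 5): e=[20,88,-4] → ·
    (1,3)@(3, 7): e=[52,0,52] → █  [on edge]
    (6,3)@(13, 7): e=[-8,100,12] → ·
    (1,4)@(3, 9): e=[24,12,68] → █
    (3,4)@(7, 9): e=[0,52,52] → ·  [on edge]
    (4,4)@(9, 9): e=[-12,72,44] → ·
  covered (13 px):
    · · · · · · · · · · · ·
    · · · █ · · · · · · · ·
    · · █ █ █ █ · · · · · ·
    · █ █ █ █ █ · · · · · ·
    · █ █ · · · · · · · · ·
    █ · · · · · · · · · · ·

Final: 32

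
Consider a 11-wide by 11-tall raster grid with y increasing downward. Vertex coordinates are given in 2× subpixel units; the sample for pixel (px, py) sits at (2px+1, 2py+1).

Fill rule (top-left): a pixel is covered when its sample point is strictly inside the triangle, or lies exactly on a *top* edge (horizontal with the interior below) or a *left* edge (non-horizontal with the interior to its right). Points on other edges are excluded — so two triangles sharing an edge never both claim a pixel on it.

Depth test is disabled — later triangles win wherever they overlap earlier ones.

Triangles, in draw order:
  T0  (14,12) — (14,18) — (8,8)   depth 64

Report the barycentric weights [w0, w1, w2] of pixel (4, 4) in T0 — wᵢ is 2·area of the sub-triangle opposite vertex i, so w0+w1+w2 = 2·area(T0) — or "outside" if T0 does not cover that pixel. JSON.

T0:
  2·area = 36
  edge (14, 12)→(14, 18): d=(0,6) right/bottom  bias=-1
  edge (14, 18)→(8, 8): d=(-6,-10) top-left  bias=+0
  edge (8, 8)→(14, 12): d=(6,4) right/bottom  bias=-1
    (2,1)@(5, 3): e=[54,0,-18] → ·  [on edge]
    (4,4)@(9, 9): e=[30,4,2] → █
    (5,4)@(11, 9): e=[18,24,-6] → ·
    (4,5)@(9, 11): e=[30,-8,14] → ·
    (5,5)@(11, 11): e=[18,12,6] → █
    (6,5)@(13, 11): e=[6,32,-2] → ·
    (5,6)@(11, 13): e=[18,0,18] → █  [on edge]
    (6,6)@(13, 13): e=[6,20,10] → █
    (7,6)@(15, 13): e=[-6,40,2] → ·
    (5,7)@(11, 15): e=[18,-12,30] → ·
    (6,7)@(13, 15): e=[6,8,22] → █
    (7,7)@(15, 15): e=[-6,28,14] → ·
  covered (5 px):
    · · · · · · · · · · ·
    · · · · · · · · · · ·
    · · · · · · · · · · ·
    · · · · · · · · · · ·
    · · · · █ · · · · · ·
    · · · · · █ · · · · ·
    · · · · · █ █ · · · ·
    · · · · · · █ · · · ·
    · · · · · · · · · · ·
    · · · · · · · · · · ·
    · · · · · · · · · · ·

Result: [4,2,30]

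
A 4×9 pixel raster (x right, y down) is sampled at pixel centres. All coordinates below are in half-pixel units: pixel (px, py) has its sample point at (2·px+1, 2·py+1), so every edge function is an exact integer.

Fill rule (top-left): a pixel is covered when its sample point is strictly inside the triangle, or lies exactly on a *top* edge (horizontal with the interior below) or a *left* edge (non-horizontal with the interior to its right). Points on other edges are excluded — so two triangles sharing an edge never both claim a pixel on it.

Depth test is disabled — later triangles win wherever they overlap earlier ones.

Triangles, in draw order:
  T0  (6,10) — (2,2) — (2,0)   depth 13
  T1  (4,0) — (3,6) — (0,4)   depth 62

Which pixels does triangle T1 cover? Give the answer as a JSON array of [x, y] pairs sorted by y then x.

T0:
  2·area = 8
  edge (6, 10)→(2, 2): d=(-4,-8) top-left  bias=+0
  edge (2, 2)→(2, 0): d=(0,-2) top-left  bias=+0
  edge (2, 0)→(6, 10): d=(4,10) right/bottom  bias=-1
    (1,1)@(3, 3): e=[4,2,2] → X
    (2,1)@(5, 3): e=[20,6,-18] → .
    (1,2)@(3, 5): e=[-4,2,10] → .
  covered (1 px):
    . . . .
    . X . .
    . . . .
    . . . .
    . . . .
    . . . .
    . . . .
    . . . .
    . . . .
T1:
  2·area = 20
  edge (4, 0)→(3, 6): d=(-1,6) right/bottom  bias=-1
  edge (3, 6)→(0, 4): d=(-3,-2) top-left  bias=+0
  edge (0, 4)→(4, 0): d=(4,-4) top-left  bias=+0
    (1,0)@(3, 1): e=[5,15,0] → X  [on edge]
    (2,0)@(5, 1): e=[-7,19,8] → .
    (0,1)@(1, 3): e=[15,5,0] → X  [on edge]
    (2,1)@(5, 3): e=[-9,13,16] → .
    (0,2)@(1, 5): e=[13,-1,8] → .
    (1,2)@(3, 5): e=[1,3,16] → X
    (2,2)@(5, 5): e=[-11,7,24] → .
    (1,3)@(3, 7): e=[-1,-3,24] → .
  covered (4 px):
    . X . .
    X X . .
    . X . .
    . . . .
    . . . .
    . . . .
    . . . .
    . . . .
    . . . .

Result: [[1,0],[0,1],[1,1],[1,2]]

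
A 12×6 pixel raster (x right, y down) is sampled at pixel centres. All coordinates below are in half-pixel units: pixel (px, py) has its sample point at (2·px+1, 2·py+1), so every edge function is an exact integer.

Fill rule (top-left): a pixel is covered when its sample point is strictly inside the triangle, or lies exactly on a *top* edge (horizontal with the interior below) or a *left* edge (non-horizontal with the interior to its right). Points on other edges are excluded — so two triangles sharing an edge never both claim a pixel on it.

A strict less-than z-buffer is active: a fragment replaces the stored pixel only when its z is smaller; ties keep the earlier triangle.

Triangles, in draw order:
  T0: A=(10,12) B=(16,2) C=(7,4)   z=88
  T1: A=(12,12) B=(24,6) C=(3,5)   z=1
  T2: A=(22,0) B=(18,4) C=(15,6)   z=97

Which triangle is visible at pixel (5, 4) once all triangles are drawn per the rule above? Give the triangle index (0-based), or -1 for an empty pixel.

T0:
  2·area = 78  (B↔C swapped to make it positive)
  edge (10, 12)→(7, 4): d=(-3,-8) top-left  bias=+0
  edge (7, 4)→(16, 2): d=(9,-2) top-left  bias=+0
  edge (16, 2)→(10, 12): d=(-6,10) right/bottom  bias=-1
    (6,1)@(13, 3): e=[51,3,24] → X
    (7,1)@(15, 3): e=[67,7,4] → X
    (8,1)@(17, 3): e=[83,11,-16] → .
    (4,2)@(9, 5): e=[13,13,52] → X
    (5,2)@(11, 5): e=[29,17,32] → X
    (7,2)@(15, 5): e=[61,25,-8] → .
    (4,3)@(9, 7): e=[7,31,40] → X
    (6,3)@(13, 7): e=[39,39,0] → .  [on edge]
    (4,4)@(9, 9): e=[1,49,28] → X
    (6,4)@(13, 9): e=[33,57,-12] → .
    (4,5)@(9, 11): e=[-5,67,16] → .
    (5,5)@(11, 11): e=[11,71,-4] → .
  covered (9 px):
    . . . . . . . . . . . .
    . . . . . . X X . . . .
    . . . . X X X . . . . .
    . . . . X X . . . . . .
    . . . . X X . . . . . .
    . . . . . . . . . . . .
T1:
  2·area = 138  (B↔C swapped to make it positive)
  edge (12, 12)→(3, 5): d=(-9,-7) top-left  bias=+0
  edge (3, 5)→(24, 6): d=(21,1) right/bottom  bias=-1
  edge (24, 6)→(12, 12): d=(-12,6) right/bottom  bias=-1
    (1,2)@(3, 5): e=[0,0,138] → .  [on edge]
    (3,3)@(7, 7): e=[10,38,90] → X
    (4,3)@(9, 7): e=[24,36,78] → X
    (5,3)@(11, 7): e=[38,34,66] → X
    (6,3)@(13, 7): e=[52,32,54] → X
    (7,3)@(15, 7): e=[66,30,42] → X
    (8,3)@(17, 7): e=[80,28,30] → X
    (9,3)@(19, 7): e=[94,26,18] → X
    (10,3)@(21, 7): e=[108,24,6] → X
    (11,3)@(23, 7): e=[122,22,-6] → .
    (3,4)@(7, 9): e=[-8,80,66] → .
    (4,4)@(9, 9): e=[6,78,54] → X
  covered (15 px):
    . . . . . . . . . . . .
    . . . . . . . . . . . .
    . . . . . . . . . . . .
    . . . X X X X X X X X .
    . . . . X X X X X . . .
    . . . . . X X . . . . .
T2:
  2·area = 4
  edge (22, 0)→(18, 4): d=(-4,4) right/bottom  bias=-1
  edge (18, 4)→(15, 6): d=(-3,2) right/bottom  bias=-1
  edge (15, 6)→(22, 0): d=(7,-6) top-left  bias=+0
    (10,0)@(21, 1): e=[0,3,1] → .  [on edge]
    (9,1)@(19, 3): e=[0,1,3] → .  [on edge]
    (8,2)@(17, 5): e=[0,-1,5] → .  [on edge]
    (7,3)@(15, 7): e=[0,-3,7] → .  [on edge]
    (6,4)@(13, 9): e=[0,-5,9] → .  [on edge]
    (5,5)@(11, 11): e=[0,-7,11] → .  [on edge]
  covered (0 px):
    . . . . . . . . . . . .
    . . . . . . . . . . . .
    . . . . . . . . . . . .
    . . . . . . . . . . . .
    . . . . . . . . . . . .
    . . . . . . . . . . . .

Z-buffer (winner per pixel, '.' = empty):
  . . . . . . . . . . . .
  . . . . . . 0 0 . . . .
  . . . . 0 0 0 . . . . .
  . . . 1 1 1 1 1 1 1 1 .
  . . . . 1 1 1 1 1 . . .
  . . . . . 1 1 . . . . .

Final: 1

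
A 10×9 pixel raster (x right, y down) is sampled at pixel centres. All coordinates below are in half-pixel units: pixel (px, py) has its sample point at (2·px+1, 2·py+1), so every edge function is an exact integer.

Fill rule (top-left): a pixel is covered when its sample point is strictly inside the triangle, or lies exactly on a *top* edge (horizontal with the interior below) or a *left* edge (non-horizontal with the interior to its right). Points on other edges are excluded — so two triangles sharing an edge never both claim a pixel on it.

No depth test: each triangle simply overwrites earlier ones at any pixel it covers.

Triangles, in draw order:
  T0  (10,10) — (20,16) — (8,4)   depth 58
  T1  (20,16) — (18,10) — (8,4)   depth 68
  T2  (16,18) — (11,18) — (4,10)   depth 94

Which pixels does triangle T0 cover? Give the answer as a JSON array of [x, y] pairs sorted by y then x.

T0:
  2·area = 48  (B↔C swapped to make it positive)
  edge (10, 10)→(8, 4): d=(-2,-6) top-left  bias=+0
  edge (8, 4)→(20, 16): d=(12,12) right/bottom  bias=-1
  edge (20, 16)→(10, 10): d=(-10,-6) top-left  bias=+0
    (2,0)@(5, 1): e=[-12,0,60] → ·  [on edge]
    (3,0)@(7, 1): e=[0,-24,72] → ·  [on edge]
    (3,1)@(7, 3): e=[-4,0,52] → ·  [on edge]
    (4,2)@(9, 5): e=[4,0,44] → ·  [on edge]
    (2,3)@(5, 7): e=[-24,72,0] → ·  [on edge]
    (4,3)@(9, 7): e=[0,24,24] → █  [on edge]
    (5,3)@(11, 7): e=[12,0,36] → ·  [on edge]
    (4,4)@(9, 9): e=[-4,48,4] → ·
    (5,4)@(11, 9): e=[8,24,16] → █
    (6,4)@(13, 9): e=[20,0,28] → ·  [on edge]
    (5,5)@(11, 11): e=[4,48,-4] → ·
    (6,5)@(13, 11): e=[16,24,8] → █
    (7,5)@(15, 11): e=[28,0,20] → ·  [on edge]
    (5,6)@(11, 13): e=[0,72,-24] → ·  [on edge]
    (7,6)@(15, 13): e=[24,24,0] → █  [on edge]
    (8,6)@(17, 13): e=[36,0,12] → ·  [on edge]
    (9,7)@(19, 15): e=[44,0,4] → ·  [on edge]
  covered (4 px):
    · · · · · · · · · ·
    · · · · · · · · · ·
    · · · · · · · · · ·
    · · · · █ · · · · ·
    · · · · · █ · · · ·
    · · · · · · █ · · ·
    · · · · · · · █ · ·
    · · · · · · · · · ·
    · · · · · · · · · ·
T1:
  2·area = 48  (B↔C swapped to make it positive)
  edge (20, 16)→(8, 4): d=(-12,-12) top-left  bias=+0
  edge (8, 4)→(18, 10): d=(10,6) right/bottom  bias=-1
  edge (18, 10)→(20, 16): d=(2,6) right/bottom  bias=-1
    (1,0)@(3, 1): e=[-24,0,72] → ·  [on edge]
    (2,0)@(5, 1): e=[0,-12,60] → ·  [on edge]
    (7,0)@(15, 1): e=[120,-72,0] → ·  [on edge]
    (3,1)@(7, 3): e=[0,-4,52] → ·  [on edge]
    (4,2)@(9, 5): e=[0,4,44] → █  [on edge]
    (5,2)@(11, 5): e=[24,-8,32] → ·
    (4,3)@(9, 7): e=[-24,24,48] → ·
    (5,3)@(11, 7): e=[0,12,36] → █  [on edge]
    (6,3)@(13, 7): e=[24,0,24] → ·  [on edge]
    (8,3)@(17, 7): e=[72,-24,0] → ·  [on edge]
    (5,4)@(11, 9): e=[-24,32,40] → ·
    (6,4)@(13, 9): e=[0,20,28] → █  [on edge]
    (7,5)@(15, 11): e=[0,28,20] → █  [on edge]
    (8,6)@(17, 13): e=[0,36,12] → █  [on edge]
    (9,6)@(19, 13): e=[24,24,0] → ·  [on edge]
    (9,7)@(19, 15): e=[0,44,4] → █  [on edge]
  covered (8 px):
    · · · · · · · · · ·
    · · · · · · · · · ·
    · · · · █ · · · · ·
    · · · · · █ · · · ·
    · · · · · · █ █ · ·
    · · · · · · · █ █ ·
    · · · · · · · · █ ·
    · · · · · · · · · █
    · · · · · · · · · ·
T2:
  2·area = 40
  edge (16, 18)→(11, 18): d=(-5,0) right/bottom  bias=-1
  edge (11, 18)→(4, 10): d=(-7,-8) top-left  bias=+0
  edge (4, 10)→(16, 18): d=(12,8) right/bottom  bias=-1
    (2,5)@(5, 11): e=[35,1,4] → █
    (3,5)@(7, 11): e=[35,17,-12] → ·
    (2,6)@(5, 13): e=[25,-13,28] → ·
    (3,6)@(7, 13): e=[25,3,12] → █
    (4,6)@(9, 13): e=[25,19,-4] → ·
    (3,7)@(7, 15): e=[15,-11,36] → ·
    (4,7)@(9, 15): e=[15,5,20] → █
    (5,7)@(11, 15): e=[15,21,4] → █
    (6,7)@(13, 15): e=[15,37,-12] → ·
    (4,8)@(9, 17): e=[5,-9,44] → ·
    (5,8)@(11, 17): e=[5,7,28] → █
    (6,8)@(13, 17): e=[5,23,12] → █
  covered (6 px):
    · · · · · · · · · ·
    · · · · · · · · · ·
    · · · · · · · · · ·
    · · · · · · · · · ·
    · · · · · · · · · ·
    · · █ · · · · · · ·
    · · · █ · · · · · ·
    · · · · █ █ · · · ·
    · · · · · █ █ · · ·

Final: [[4,3],[5,4],[6,5],[7,6]]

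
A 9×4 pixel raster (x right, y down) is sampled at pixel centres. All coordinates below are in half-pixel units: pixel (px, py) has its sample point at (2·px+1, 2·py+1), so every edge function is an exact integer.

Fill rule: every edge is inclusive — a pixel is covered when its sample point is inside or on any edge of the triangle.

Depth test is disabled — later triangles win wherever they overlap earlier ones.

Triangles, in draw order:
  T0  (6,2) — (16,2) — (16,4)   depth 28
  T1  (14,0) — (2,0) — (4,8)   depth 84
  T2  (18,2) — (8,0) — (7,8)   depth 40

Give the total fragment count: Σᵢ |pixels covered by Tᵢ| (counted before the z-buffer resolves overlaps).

T0:
  2·area = 20
  edge (6, 2)→(16, 2): d=(10,0) inclusive
  edge (16, 2)→(16, 4): d=(0,2) inclusive
  edge (16, 4)→(6, 2): d=(-10,-2) inclusive
    (0,0)@(1, 1): e=[-10,30,0] → .  [on edge]
    (5,1)@(11, 3): e=[10,10,0] → X  [on edge]
    (6,1)@(13, 3): e=[10,6,4] → X
    (7,1)@(15, 3): e=[10,2,8] → X
    (8,1)@(17, 3): e=[10,-2,12] → .
    (5,2)@(11, 5): e=[30,10,-20] → .
    (6,2)@(13, 5): e=[30,6,-16] → .
    (7,2)@(15, 5): e=[30,2,-12] → .
  covered (3 px):
    . . . . . . . . .
    . . . . . X X X .
    . . . . . . . . .
    . . . . . . . . .
T1:
  2·area = 96  (B↔C swapped to make it positive)
  edge (14, 0)→(4, 8): d=(-10,8) inclusive
  edge (4, 8)→(2, 0): d=(-2,-8) inclusive
  edge (2, 0)→(14, 0): d=(12,0) inclusive
    (1,0)@(3, 1): e=[78,6,12] → X
    (2,0)@(5, 1): e=[62,22,12] → X
    (3,0)@(7, 1): e=[46,38,12] → X
    (4,0)@(9, 1): e=[30,54,12] → X
    (5,0)@(11, 1): e=[14,70,12] → X
    (6,0)@(13, 1): e=[-2,86,12] → .
    (1,1)@(3, 3): e=[58,2,36] → X
    (5,1)@(11, 3): e=[-6,66,36] → .
    (1,2)@(3, 5): e=[38,-2,60] → .
    (2,2)@(5, 5): e=[22,14,60] → X
    (4,2)@(9, 5): e=[-10,46,60] → .
    (2,3)@(5, 7): e=[2,10,84] → X
  covered (12 px):
    . X X X X X . . .
    . X X X X . . . .
    . . X X . . . . .
    . . X . . . . . .
T2:
  2·area = 82  (B↔C swapped to make it positive)
  edge (18, 2)→(7, 8): d=(-11,6) inclusive
  edge (7, 8)→(8, 0): d=(1,-8) inclusive
  edge (8, 0)→(18, 2): d=(10,2) inclusive
    (4,0)@(9, 1): e=[65,9,8] → X
    (5,0)@(11, 1): e=[53,25,4] → X
    (6,0)@(13, 1): e=[41,41,0] → X  [on edge]
    (7,0)@(15, 1): e=[29,57,-4] → .
    (4,1)@(9, 3): e=[43,11,28] → X
    (7,1)@(15, 3): e=[7,59,16] → X
    (8,1)@(17, 3): e=[-5,75,12] → .
    (4,2)@(9, 5): e=[21,13,48] → X
    (6,2)@(13, 5): e=[-3,45,40] → .
    (7,2)@(15, 5): e=[-15,61,36] → .
    (4,3)@(9, 7): e=[-1,15,68] → .
    (5,3)@(11, 7): e=[-13,31,64] → .
  covered (9 px):
    . . . . X X X . .
    . . . . X X X X .
    . . . . X X . . .
    . . . . . . . . .

Final: 24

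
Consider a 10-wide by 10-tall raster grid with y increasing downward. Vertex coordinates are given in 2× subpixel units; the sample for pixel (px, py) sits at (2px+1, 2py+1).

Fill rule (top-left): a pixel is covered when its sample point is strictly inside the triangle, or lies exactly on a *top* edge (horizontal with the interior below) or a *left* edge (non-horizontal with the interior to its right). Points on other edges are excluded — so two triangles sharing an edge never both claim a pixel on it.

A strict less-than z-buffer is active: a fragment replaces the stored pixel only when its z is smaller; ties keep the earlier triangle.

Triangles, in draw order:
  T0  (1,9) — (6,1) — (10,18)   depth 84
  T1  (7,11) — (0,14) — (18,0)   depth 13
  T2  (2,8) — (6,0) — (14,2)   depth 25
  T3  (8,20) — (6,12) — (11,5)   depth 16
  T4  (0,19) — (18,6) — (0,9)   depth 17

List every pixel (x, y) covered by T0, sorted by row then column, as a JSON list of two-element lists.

T0:
  2·area = 117
  edge (1, 9)→(6, 1): d=(5,-8) top-left  bias=+0
  edge (6, 1)→(10, 18): d=(4,17) right/bottom  bias=-1
  edge (10, 18)→(1, 9): d=(-9,-9) top-left  bias=+0
    (2,1)@(5, 3): e=[2,25,90] → █
    (3,1)@(7, 3): e=[18,-9,108] → ·
    (2,2)@(5, 5): e=[12,33,72] → █
    (3,2)@(7, 5): e=[28,-1,90] → ·
    (1,3)@(3, 7): e=[6,75,36] → █
    (3,3)@(7, 7): e=[38,7,72] → █
    (4,3)@(9, 7): e=[54,-27,90] → ·
    (0,4)@(1, 9): e=[0,117,0] → █  [on edge]
    (4,4)@(9, 9): e=[64,-19,72] → ·
    (0,5)@(1, 11): e=[10,125,-18] → ·
    (1,5)@(3, 11): e=[26,91,0] → █  [on edge]
    (4,5)@(9, 11): e=[74,-11,54] → ·
    (2,6)@(5, 13): e=[52,65,0] → █  [on edge]
    (3,7)@(7, 15): e=[78,39,0] → █  [on edge]
    (4,8)@(9, 17): e=[104,13,0] → █  [on edge]
    (5,9)@(11, 19): e=[130,-13,0] → ·  [on edge]
  covered (17 px):
    · · · · · · · · · ·
    · · █ · · · · · · ·
    · · █ · · · · · · ·
    · █ █ █ · · · · · ·
    █ █ █ █ · · · · · ·
    · █ █ █ · · · · · ·
    · · █ █ · · · · · ·
    · · · █ █ · · · · ·
    · · · · █ · · · · ·
    · · · · · · · · · ·
T1:
  2·area = 44
  edge (7, 11)→(0, 14): d=(-7,3) right/bottom  bias=-1
  edge (0, 14)→(18, 0): d=(18,-14) top-left  bias=+0
  edge (18, 0)→(7, 11): d=(-11,11) right/bottom  bias=-1
    (8,0)@(17, 1): e=[40,4,0] → ·  [on edge]
    (7,1)@(15, 3): e=[32,12,0] → ·  [on edge]
    (6,2)@(13, 5): e=[24,20,0] → ·  [on edge]
    (4,3)@(9, 7): e=[22,0,22] → █  [on edge]
    (5,3)@(11, 7): e=[16,28,0] → ·  [on edge]
    (3,4)@(7, 9): e=[14,8,22] → █
    (4,4)@(9, 9): e=[8,36,0] → ·  [on edge]
    (2,5)@(5, 11): e=[6,16,22] → █
    (3,5)@(7, 11): e=[0,44,0] → ·  [on edge]
    (2,6)@(5, 13): e=[-8,52,0] → ·  [on edge]
    (1,7)@(3, 15): e=[-16,60,0] → ·  [on edge]
    (0,8)@(1, 17): e=[-24,68,0] → ·  [on edge]
  covered (3 px):
    · · · · · · · · · ·
    · · · · · · · · · ·
    · · · · · · · · · ·
    · · · · █ · · · · ·
    · · · █ · · · · · ·
    · · █ · · · · · · ·
    · · · · · · · · · ·
    · · · · · · · · · ·
    · · · · · · · · · ·
    · · · · · · · · · ·
T2:
  2·area = 72
  edge (2, 8)→(6, 0): d=(4,-8) top-left  bias=+0
  edge (6, 0)→(14, 2): d=(8,2) right/bottom  bias=-1
  edge (14, 2)→(2, 8): d=(-12,6) right/bottom  bias=-1
    (3,0)@(7, 1): e=[12,6,54] → █
    (4,0)@(9, 1): e=[28,2,42] → █
    (5,0)@(11, 1): e=[44,-2,30] → ·
    (2,1)@(5, 3): e=[4,26,42] → █
    (5,1)@(11, 3): e=[52,14,6] → █
    (6,1)@(13, 3): e=[68,10,-6] → ·
    (2,2)@(5, 5): e=[12,42,18] → █
    (4,2)@(9, 5): e=[44,34,-6] → ·
    (5,2)@(11, 5): e=[60,30,-18] → ·
    (1,3)@(3, 7): e=[4,62,6] → █
    (2,3)@(5, 7): e=[20,58,-6] → ·
    (3,3)@(7, 7): e=[36,54,-18] → ·
  covered (9 px):
    · · · █ █ · · · · ·
    · · █ █ █ █ · · · ·
    · · █ █ · · · · · ·
    · █ · · · · · · · ·
    · · · · · · · · · ·
    · · · · · · · · · ·
    · · · · · · · · · ·
    · · · · · · · · · ·
    · · · · · · · · · ·
    · · · · · · · · · ·
T3:
  2·area = 54
  edge (8, 20)→(6, 12): d=(-2,-8) top-left  bias=+0
  edge (6, 12)→(11, 5): d=(5,-7) top-left  bias=+0
  edge (11, 5)→(8, 20): d=(-3,15) right/bottom  bias=-1
    (5,2)@(11, 5): e=[54,0,0] → ·  [on edge]
    (4,4)@(9, 9): e=[30,6,18] → █
    (5,4)@(11, 9): e=[46,20,-12] → ·
    (3,5)@(7, 11): e=[10,2,42] → █
    (5,5)@(11, 11): e=[42,30,-18] → ·
    (3,6)@(7, 13): e=[6,12,36] → █
    (5,6)@(11, 13): e=[38,40,-24] → ·
    (3,7)@(7, 15): e=[2,22,30] → █
    (4,7)@(9, 15): e=[18,36,0] → ·  [on edge]
    (3,8)@(7, 17): e=[-2,32,24] → ·
    (0,9)@(1, 19): e=[-54,0,108] → ·  [on edge]
  covered (6 px):
    · · · · · · · · · ·
    · · · · · · · · · ·
    · · · · · · · · · ·
    · · · · · · · · · ·
    · · · · █ · · · · ·
    · · · █ █ · · · · ·
    · · · █ █ · · · · ·
    · · · █ · · · · · ·
    · · · · · · · · · ·
    · · · · · · · · · ·
T4:
  2·area = 180  (B↔C swapped to make it positive)
  edge (0, 19)→(0, 9): d=(0,-10) top-left  bias=+0
  edge (0, 9)→(18, 6): d=(18,-3) top-left  bias=+0
  edge (18, 6)→(0, 19): d=(-18,13) right/bottom  bias=-1
    (6,3)@(13, 7): e=[130,3,47] → █
    (7,3)@(15, 7): e=[150,9,21] → █
    (8,3)@(17, 7): e=[170,15,-5] → ·
    (0,4)@(1, 9): e=[10,3,167] → █
    (1,4)@(3, 9): e=[30,9,141] → █
    (2,4)@(5, 9): e=[50,15,115] → █
    (3,4)@(7, 9): e=[70,21,89] → █
    (4,4)@(9, 9): e=[90,27,63] → █
    (5,4)@(11, 9): e=[110,33,37] → █
    (7,4)@(15, 9): e=[150,45,-15] → ·
    (0,5)@(1, 11): e=[10,39,131] → █
    (6,5)@(13, 11): e=[130,75,-25] → ·
  covered (23 px):
    · · · · · · · · · ·
    · · · · · · · · · ·
    · · · · · · · · · ·
    · · · · · · █ █ · ·
    █ █ █ █ █ █ █ · · ·
    █ █ █ █ █ █ · · · ·
    █ █ █ █ · · · · · ·
    █ █ █ · · · · · · ·
    █ · · · · · · · · ·
    · · · · · · · · · ·

Final: [[2,1],[2,2],[1,3],[2,3],[3,3],[0,4],[1,4],[2,4],[3,4],[1,5],[2,5],[3,5],[2,6],[3,6],[3,7],[4,7],[4,8]]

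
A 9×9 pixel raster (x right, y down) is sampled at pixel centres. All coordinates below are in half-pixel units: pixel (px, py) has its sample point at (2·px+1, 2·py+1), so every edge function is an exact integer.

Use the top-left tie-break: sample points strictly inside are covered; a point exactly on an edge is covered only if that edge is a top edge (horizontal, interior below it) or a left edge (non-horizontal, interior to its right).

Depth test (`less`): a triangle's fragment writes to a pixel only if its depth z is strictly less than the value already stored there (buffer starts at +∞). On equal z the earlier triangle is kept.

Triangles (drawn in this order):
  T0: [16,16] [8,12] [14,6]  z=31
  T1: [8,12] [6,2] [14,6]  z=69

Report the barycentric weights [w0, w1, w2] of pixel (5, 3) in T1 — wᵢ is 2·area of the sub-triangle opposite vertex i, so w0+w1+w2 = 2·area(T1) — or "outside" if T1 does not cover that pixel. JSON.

T0:
  2·area = 72
  edge (16, 16)→(8, 12): d=(-8,-4) top-left  bias=+0
  edge (8, 12)→(14, 6): d=(6,-6) top-left  bias=+0
  edge (14, 6)→(16, 16): d=(2,10) right/bottom  bias=-1
    (6,0)@(13, 1): e=[108,-36,0] → .  [on edge]
    (8,1)@(17, 3): e=[108,0,-36] → .  [on edge]
    (7,2)@(15, 5): e=[84,0,-12] → .  [on edge]
    (6,3)@(13, 7): e=[60,0,12] → X  [on edge]
    (7,3)@(15, 7): e=[68,12,-8] → .
    (5,4)@(11, 9): e=[36,0,36] → X  [on edge]
    (7,4)@(15, 9): e=[52,24,-4] → .
    (4,5)@(9, 11): e=[12,0,60] → X  [on edge]
    (7,5)@(15, 11): e=[36,36,0] → .  [on edge]
    (3,6)@(7, 13): e=[-12,0,84] → .  [on edge]
    (4,6)@(9, 13): e=[-4,12,64] → .
    (5,6)@(11, 13): e=[4,24,44] → X
    (2,7)@(5, 15): e=[-36,0,108] → .  [on edge]
    (1,8)@(3, 17): e=[-60,0,132] → .  [on edge]
  covered (10 px):
    . . . . . . . . .
    . . . . . . . . .
    . . . . . . . . .
    . . . . . . X . .
    . . . . . X X . .
    . . . . X X X . .
    . . . . . X X X .
    . . . . . . . X .
    . . . . . . . . .
T1:
  2·area = 72
  edge (8, 12)→(6, 2): d=(-2,-10) top-left  bias=+0
  edge (6, 2)→(14, 6): d=(8,4) right/bottom  bias=-1
  edge (14, 6)→(8, 12): d=(-6,6) right/bottom  bias=-1
    (3,1)@(7, 3): e=[8,4,60] → X
    (4,1)@(9, 3): e=[28,-4,48] → .
    (8,1)@(17, 3): e=[108,-36,0] → .  [on edge]
    (3,2)@(7, 5): e=[4,20,48] → X
    (4,2)@(9, 5): e=[24,12,36] → X
    (5,2)@(11, 5): e=[44,4,24] → X
    (6,2)@(13, 5): e=[64,-4,12] → .
    (7,2)@(15, 5): e=[84,-12,0] → .  [on edge]
    (3,3)@(7, 7): e=[0,36,36] → X  [on edge]
    (6,3)@(13, 7): e=[60,12,0] → .  [on edge]
    (3,4)@(7, 9): e=[-4,52,24] → .
    (4,4)@(9, 9): e=[16,44,12] → X
    (5,4)@(11, 9): e=[36,36,0] → .  [on edge]
    (4,5)@(9, 11): e=[12,60,0] → .  [on edge]
    (3,6)@(7, 13): e=[-12,84,0] → .  [on edge]
    (2,7)@(5, 15): e=[-36,108,0] → .  [on edge]
    (1,8)@(3, 17): e=[-60,132,0] → .  [on edge]
    (4,8)@(9, 17): e=[0,108,-36] → .  [on edge]
  covered (8 px):
    . . . . . . . . .
    . . . X . . . . .
    . . . X X X . . .
    . . . X X X . . .
    . . . . X . . . .
    . . . . . . . . .
    . . . . . . . . .
    . . . . . . . . .
    . . . . . . . . .

Answer: [20,12,40]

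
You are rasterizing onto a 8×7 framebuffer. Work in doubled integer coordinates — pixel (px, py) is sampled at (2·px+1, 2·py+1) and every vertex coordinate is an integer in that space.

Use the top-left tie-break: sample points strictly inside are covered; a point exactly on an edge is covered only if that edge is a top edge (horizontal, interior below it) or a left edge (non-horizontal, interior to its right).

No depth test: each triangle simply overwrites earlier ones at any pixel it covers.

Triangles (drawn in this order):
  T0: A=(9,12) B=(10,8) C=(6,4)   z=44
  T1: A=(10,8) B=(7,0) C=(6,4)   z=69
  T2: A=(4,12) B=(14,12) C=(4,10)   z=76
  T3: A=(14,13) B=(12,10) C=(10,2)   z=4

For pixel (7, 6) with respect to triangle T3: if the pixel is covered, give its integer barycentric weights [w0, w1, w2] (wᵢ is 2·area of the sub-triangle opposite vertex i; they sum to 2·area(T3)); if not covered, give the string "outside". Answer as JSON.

T0:
  2·area = 20  (B↔C swapped to make it positive)
  edge (9, 12)→(6, 4): d=(-3,-8) top-left  bias=+0
  edge (6, 4)→(10, 8): d=(4,4) right/bottom  bias=-1
  edge (10, 8)→(9, 12): d=(-1,4) right/bottom  bias=-1
    (1,0)@(3, 1): e=[-15,0,35] → .  [on edge]
    (2,1)@(5, 3): e=[-5,0,25] → .  [on edge]
    (3,2)@(7, 5): e=[5,0,15] → .  [on edge]
    (4,3)@(9, 7): e=[15,0,5] → .  [on edge]
    (4,4)@(9, 9): e=[9,8,3] → X
    (5,4)@(11, 9): e=[25,0,-5] → .  [on edge]
    (4,5)@(9, 11): e=[3,16,1] → X
    (5,5)@(11, 11): e=[19,8,-7] → .
    (6,5)@(13, 11): e=[35,0,-15] → .  [on edge]
    (4,6)@(9, 13): e=[-3,24,-1] → .
    (7,6)@(15, 13): e=[45,0,-25] → .  [on edge]
  covered (2 px):
    . . . . . . . .
    . . . . . . . .
    . . . . . . . .
    . . . . . . . .
    . . . . X . . .
    . . . . X . . .
    . . . . . . . .
T1:
  2·area = 20  (B↔C swapped to make it positive)
  edge (10, 8)→(6, 4): d=(-4,-4) top-left  bias=+0
  edge (6, 4)→(7, 0): d=(1,-4) top-left  bias=+0
  edge (7, 0)→(10, 8): d=(3,8) right/bottom  bias=-1
    (1,0)@(3, 1): e=[0,-15,35] → .  [on edge]
    (3,0)@(7, 1): e=[16,1,3] → X
    (4,0)@(9, 1): e=[24,9,-13] → .
    (2,1)@(5, 3): e=[0,-5,25] → .  [on edge]
    (3,1)@(7, 3): e=[8,3,9] → X
    (4,1)@(9, 3): e=[16,11,-7] → .
    (3,2)@(7, 5): e=[0,5,15] → X  [on edge]
    (4,2)@(9, 5): e=[8,13,-1] → .
    (3,3)@(7, 7): e=[-8,7,21] → .
    (4,3)@(9, 7): e=[0,15,5] → X  [on edge]
    (5,3)@(11, 7): e=[8,23,-11] → .
    (4,4)@(9, 9): e=[-8,17,11] → .
    (5,4)@(11, 9): e=[0,25,-5] → .  [on edge]
    (6,5)@(13, 11): e=[0,35,-15] → .  [on edge]
    (7,6)@(15, 13): e=[0,45,-25] → .  [on edge]
  covered (4 px):
    . . . X . . . .
    . . . X . . . .
    . . . X . . . .
    . . . . X . . .
    . . . . . . . .
    . . . . . . . .
    . . . . . . . .
T2:
  2·area = 20  (B↔C swapped to make it positive)
  edge (4, 12)→(4, 10): d=(0,-2) top-left  bias=+0
  edge (4, 10)→(14, 12): d=(10,2) right/bottom  bias=-1
  edge (14, 12)→(4, 12): d=(-10,0) right/bottom  bias=-1
    (2,5)@(5, 11): e=[2,8,10] → X
    (3,5)@(7, 11): e=[6,4,10] → X
    (4,5)@(9, 11): e=[10,0,10] → .  [on edge]
    (2,6)@(5, 13): e=[2,28,-10] → .
    (3,6)@(7, 13): e=[6,24,-10] → .
  covered (2 px):
    . . . . . . . .
    . . . . . . . .
    . . . . . . . .
    . . . . . . . .
    . . . . . . . .
    . . X X . . . .
    . . . . . . . .
T3:
  2·area = 10
  edge (14, 13)→(12, 10): d=(-2,-3) top-left  bias=+0
  edge (12, 10)→(10, 2): d=(-2,-8) top-left  bias=+0
  edge (10, 2)→(14, 13): d=(4,11) right/bottom  bias=-1
    (5,2)@(11, 5): e=[7,2,1] → X
    (6,2)@(13, 5): e=[13,18,-21] → .
    (5,3)@(11, 7): e=[3,-2,9] → .
    (6,5)@(13, 11): e=[1,6,3] → X
    (7,5)@(15, 11): e=[7,22,-19] → .
    (6,6)@(13, 13): e=[-3,2,11] → .
  covered (2 px):
    . . . . . . . .
    . . . . . . . .
    . . . . . X . .
    . . . . . . . .
    . . . . . . . .
    . . . . . . X .
    . . . . . . . .

Final: "outside"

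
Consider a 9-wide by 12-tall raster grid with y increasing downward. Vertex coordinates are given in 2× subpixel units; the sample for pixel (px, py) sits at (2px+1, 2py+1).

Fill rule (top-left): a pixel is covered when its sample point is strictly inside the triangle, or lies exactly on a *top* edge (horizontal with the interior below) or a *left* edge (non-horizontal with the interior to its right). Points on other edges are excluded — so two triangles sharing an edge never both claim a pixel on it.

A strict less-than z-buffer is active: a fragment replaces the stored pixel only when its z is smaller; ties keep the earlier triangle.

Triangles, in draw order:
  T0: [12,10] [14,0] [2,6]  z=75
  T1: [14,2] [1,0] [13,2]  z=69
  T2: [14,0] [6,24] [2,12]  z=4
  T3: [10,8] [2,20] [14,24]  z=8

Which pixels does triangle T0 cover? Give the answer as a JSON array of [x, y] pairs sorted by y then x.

T0:
  2·area = 108  (B↔C swapped to make it positive)
  edge (12, 10)→(2, 6): d=(-10,-4) top-left  bias=+0
  edge (2, 6)→(14, 0): d=(12,-6) top-left  bias=+0
  edge (14, 0)→(12, 10): d=(-2,10) right/bottom  bias=-1
    (6,0)@(13, 1): e=[94,6,8] → #
    (7,0)@(15, 1): e=[102,18,-12] → ·
    (4,1)@(9, 3): e=[58,6,44] → #
    (5,1)@(11, 3): e=[66,18,24] → #
    (7,1)@(15, 3): e=[82,42,-16] → ·
    (2,2)@(5, 5): e=[22,6,80] → #
    (3,2)@(7, 5): e=[30,18,60] → #
    (6,2)@(13, 5): e=[54,54,0] → ·  [on edge]
    (2,3)@(5, 7): e=[2,30,76] → #
    (6,3)@(13, 7): e=[34,78,-4] → ·
    (2,4)@(5, 9): e=[-18,54,72] → ·
    (3,4)@(7, 9): e=[-10,66,52] → ·
    (5,7)@(11, 15): e=[-54,162,0] → ·  [on edge]
  covered (13 px):
    · · · · · · # · ·
    · · · · # # # · ·
    · · # # # # · · ·
    · · # # # # · · ·
    · · · · · # · · ·
    · · · · · · · · ·
    · · · · · · · · ·
    · · · · · · · · ·
    · · · · · · · · ·
    · · · · · · · · ·
    · · · · · · · · ·
    · · · · · · · · ·
T1:
  2·area = 2  (B↔C swapped to make it positive)
  edge (14, 2)→(13, 2): d=(-1,0) right/bottom  bias=-1
  edge (13, 2)→(1, 0): d=(-12,-2) top-left  bias=+0
  edge (1, 0)→(14, 2): d=(13,2) right/bottom  bias=-1
    (3,0)@(7, 1): e=[1,0,1] → #  [on edge]
    (4,0)@(9, 1): e=[1,4,-3] → ·
    (3,1)@(7, 3): e=[-1,-24,27] → ·
  covered (1 px):
    · · · # · · · · ·
    · · · · · · · · ·
    · · · · · · · · ·
    · · · · · · · · ·
    · · · · · · · · ·
    · · · · · · · · ·
    · · · · · · · · ·
    · · · · · · · · ·
    · · · · · · · · ·
    · · · · · · · · ·
    · · · · · · · · ·
    · · · · · · · · ·
T2:
  2·area = 192
  edge (14, 0)→(6, 24): d=(-8,24) right/bottom  bias=-1
  edge (6, 24)→(2, 12): d=(-4,-12) top-left  bias=+0
  edge (2, 12)→(14, 0): d=(12,-12) top-left  bias=+0
    (6,0)@(13, 1): e=[16,176,0] → #  [on edge]
    (7,0)@(15, 1): e=[-32,200,24] → ·
    (5,1)@(11, 3): e=[48,144,0] → #  [on edge]
    (6,1)@(13, 3): e=[0,168,24] → ·  [on edge]
    (4,2)@(9, 5): e=[80,112,0] → #  [on edge]
    (6,2)@(13, 5): e=[-16,160,48] → ·
    (3,3)@(7, 7): e=[112,80,0] → #  [on edge]
    (6,3)@(13, 7): e=[-32,152,72] → ·
    (0,4)@(1, 9): e=[240,0,-48] → ·  [on edge]
    (2,4)@(5, 9): e=[144,48,0] → #  [on edge]
    (5,4)@(11, 9): e=[0,120,72] → ·  [on edge]
    (1,5)@(3, 11): e=[176,16,0] → #  [on edge]
    (0,6)@(1, 13): e=[208,-16,0] → ·  [on edge]
    (1,7)@(3, 15): e=[144,0,48] → #  [on edge]
    (4,7)@(9, 15): e=[0,72,120] → ·  [on edge]
    (2,10)@(5, 21): e=[48,0,144] → #  [on edge]
    (3,10)@(7, 21): e=[0,24,168] → ·  [on edge]
  covered (26 px):
    · · · · · · # · ·
    · · · · · # · · ·
    · · · · # # · · ·
    · · · # # # · · ·
    · · # # # · · · ·
    · # # # # · · · ·
    · # # # # · · · ·
    · # # # · · · · ·
    · · # # · · · · ·
    · · # # · · · · ·
    · · # · · · · · ·
    · · · · · · · · ·
T3:
  2·area = 176  (B↔C swapped to make it positive)
  edge (10, 8)→(14, 24): d=(4,16) right/bottom  bias=-1
  edge (14, 24)→(2, 20): d=(-12,-4) top-left  bias=+0
  edge (2, 20)→(10, 8): d=(8,-12) top-left  bias=+0
    (4,5)@(9, 11): e=[28,136,12] → #
    (5,5)@(11, 11): e=[-4,144,36] → ·
    (3,6)@(7, 13): e=[68,104,4] → #
    (5,6)@(11, 13): e=[4,120,52] → #
    (6,6)@(13, 13): e=[-28,128,76] → ·
    (3,7)@(7, 15): e=[76,80,20] → #
    (6,7)@(13, 15): e=[-20,104,92] → ·
    (2,8)@(5, 17): e=[116,48,12] → #
    (6,8)@(13, 17): e=[-12,80,108] → ·
    (1,9)@(3, 19): e=[156,16,4] → #
    (6,9)@(13, 19): e=[-4,56,124] → ·
    (1,10)@(3, 21): e=[164,-8,20] → ·
    (2,10)@(5, 21): e=[132,0,44] → #  [on edge]
    (5,11)@(11, 23): e=[44,0,132] → #  [on edge]
  covered (23 px):
    · · · · · · · · ·
    · · · · · · · · ·
    · · · · · · · · ·
    · · · · · · · · ·
    · · · · · · · · ·
    · · · · # · · · ·
    · · · # # # · · ·
    · · · # # # · · ·
    · · # # # # · · ·
    · # # # # # · · ·
    · · # # # # # · ·
    · · · · · # # · ·

Final: [[6,0],[4,1],[5,1],[6,1],[2,2],[3,2],[4,2],[5,2],[2,3],[3,3],[4,3],[5,3],[5,4]]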